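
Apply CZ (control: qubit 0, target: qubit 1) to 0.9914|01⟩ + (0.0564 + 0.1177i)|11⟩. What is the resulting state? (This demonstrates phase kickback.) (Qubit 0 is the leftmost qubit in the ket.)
0.9914|01⟩ + (-0.0564 - 0.1177i)|11⟩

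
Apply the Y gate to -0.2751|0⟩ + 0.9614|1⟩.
-0.9614i|0⟩ - 0.2751i|1⟩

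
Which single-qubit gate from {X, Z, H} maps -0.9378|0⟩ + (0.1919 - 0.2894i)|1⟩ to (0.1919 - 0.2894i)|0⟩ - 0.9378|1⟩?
X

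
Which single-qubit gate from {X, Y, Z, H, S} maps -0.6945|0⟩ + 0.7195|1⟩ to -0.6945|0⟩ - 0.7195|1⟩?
Z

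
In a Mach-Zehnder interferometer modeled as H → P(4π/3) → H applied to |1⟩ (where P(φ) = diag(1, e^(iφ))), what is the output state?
(0.75 + 0.433i)|0⟩ + (0.25 - 0.433i)|1⟩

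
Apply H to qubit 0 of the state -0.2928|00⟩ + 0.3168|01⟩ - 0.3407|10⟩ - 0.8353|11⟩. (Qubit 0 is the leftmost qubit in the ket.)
-0.448|00⟩ - 0.3666|01⟩ + 0.03387|10⟩ + 0.8147|11⟩

H on qubit 0 mixes each pair of kets that differ only in qubit 0: amplitudes (a, b) of (|…0…⟩, |…1…⟩) become ((a + b)/√2, (a − b)/√2). Kets absent from the input have amplitude 0.
(|00⟩, |10⟩): (a, b) = (-0.2928, -0.3407) → (-0.448, 0.03387)
(|01⟩, |11⟩): (a, b) = (0.3168, -0.8353) → (-0.3666, 0.8147)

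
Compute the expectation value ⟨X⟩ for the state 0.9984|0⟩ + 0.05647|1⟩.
0.1128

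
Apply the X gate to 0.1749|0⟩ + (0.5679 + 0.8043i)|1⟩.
(0.5679 + 0.8043i)|0⟩ + 0.1749|1⟩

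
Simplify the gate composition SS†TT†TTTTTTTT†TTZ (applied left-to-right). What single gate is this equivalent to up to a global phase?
Z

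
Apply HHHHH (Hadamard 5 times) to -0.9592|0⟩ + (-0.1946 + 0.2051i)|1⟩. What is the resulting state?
(-0.8159 + 0.145i)|0⟩ + (-0.5407 - 0.145i)|1⟩

H² = I, so H^5 = H: a single Hadamard. With (a, b) = (-0.9592, (-0.1946 + 0.2051i)), H gives ((a + b)/√2, (a − b)/√2) = ((-0.8159 + 0.145i), (-0.5407 - 0.145i)).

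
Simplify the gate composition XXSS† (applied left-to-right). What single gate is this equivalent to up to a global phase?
I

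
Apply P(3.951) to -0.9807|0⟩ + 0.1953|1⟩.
-0.9807|0⟩ + (-0.1347 - 0.1414i)|1⟩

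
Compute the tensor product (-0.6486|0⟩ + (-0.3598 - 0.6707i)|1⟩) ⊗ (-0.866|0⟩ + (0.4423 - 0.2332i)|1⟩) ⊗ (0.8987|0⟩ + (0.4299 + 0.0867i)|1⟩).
0.5048|000⟩ + (0.2415 + 0.0487i)|001⟩ + (-0.2578 + 0.1359i)|010⟩ + (-0.1364 + 0.04015i)|011⟩ + (0.28 + 0.522i)|100⟩ + (0.08359 + 0.2767i)|101⟩ + (-0.2836 - 0.1912i)|110⟩ + (-0.1172 - 0.1188i)|111⟩

amp(|b₁b₂…⟩) = product of the factor amplitudes for bits b₁, b₂, …; only kets whose every factor amplitude is nonzero survive.
|000⟩: (-0.6486)(-0.866)(0.8987) = 0.5048
|001⟩: (-0.6486)(-0.866)(0.4299 + 0.0867i) = (0.2415 + 0.0487i)
|010⟩: (-0.6486)(0.4423 - 0.2332i)(0.8987) = (-0.2578 + 0.1359i)
|011⟩: (-0.6486)(0.4423 - 0.2332i)(0.4299 + 0.0867i) = (-0.1364 + 0.04015i)
|100⟩: (-0.3598 - 0.6707i)(-0.866)(0.8987) = (0.28 + 0.522i)
|101⟩: (-0.3598 - 0.6707i)(-0.866)(0.4299 + 0.0867i) = (0.08359 + 0.2767i)
|110⟩: (-0.3598 - 0.6707i)(0.4423 - 0.2332i)(0.8987) = (-0.2836 - 0.1912i)
|111⟩: (-0.3598 - 0.6707i)(0.4423 - 0.2332i)(0.4299 + 0.0867i) = (-0.1172 - 0.1188i)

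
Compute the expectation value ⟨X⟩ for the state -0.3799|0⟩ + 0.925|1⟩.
-0.7028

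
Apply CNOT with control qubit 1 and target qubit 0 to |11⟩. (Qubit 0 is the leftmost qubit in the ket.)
|01⟩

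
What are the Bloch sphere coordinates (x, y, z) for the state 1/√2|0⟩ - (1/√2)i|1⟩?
(0, -1, 0)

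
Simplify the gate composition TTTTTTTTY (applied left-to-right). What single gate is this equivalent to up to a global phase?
Y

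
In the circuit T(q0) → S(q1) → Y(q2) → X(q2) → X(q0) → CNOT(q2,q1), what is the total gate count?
6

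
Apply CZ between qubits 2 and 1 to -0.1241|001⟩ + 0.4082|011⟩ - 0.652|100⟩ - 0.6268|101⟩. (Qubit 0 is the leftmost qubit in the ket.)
-0.1241|001⟩ - 0.4082|011⟩ - 0.652|100⟩ - 0.6268|101⟩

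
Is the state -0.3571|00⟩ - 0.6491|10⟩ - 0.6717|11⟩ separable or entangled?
Entangled

Writing the state as a|00⟩ + b|01⟩ + c|10⟩ + d|11⟩, it is a product state iff ad − bc = 0.
Here (a, b, c, d) = (-0.3571, 0, -0.6491, -0.6717): ad − bc = (-0.3571)(-0.6717) − (0)(-0.6491) = 0.2399 ≠ 0, so the state is entangled.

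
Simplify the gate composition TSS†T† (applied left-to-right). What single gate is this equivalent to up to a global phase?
I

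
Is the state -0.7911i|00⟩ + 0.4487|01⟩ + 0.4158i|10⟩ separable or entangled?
Entangled

Writing the state as a|00⟩ + b|01⟩ + c|10⟩ + d|11⟩, it is a product state iff ad − bc = 0.
Here (a, b, c, d) = (-0.7911i, 0.4487, 0.4158i, 0): ad − bc = (-0.7911i)(0) − (0.4487)(0.4158i) = -0.1866i ≠ 0, so the state is entangled.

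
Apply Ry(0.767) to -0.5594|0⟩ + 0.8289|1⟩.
-0.8289|0⟩ + 0.5594|1⟩

Ry(0.767) = [[cos(θ/2), −sin(θ/2)], [sin(θ/2), cos(θ/2)]]; θ = 0.767, cos(θ/2) ≈ 0.927361, sin(θ/2) ≈ 0.374169.
With a = amp(|0⟩) = -0.5594 and b = amp(|1⟩) = 0.8289:
new amp(|0⟩) = (0.927361)·a + (-0.374169)·b = -0.8289
new amp(|1⟩) = (0.374169)·a + (0.927361)·b = 0.5594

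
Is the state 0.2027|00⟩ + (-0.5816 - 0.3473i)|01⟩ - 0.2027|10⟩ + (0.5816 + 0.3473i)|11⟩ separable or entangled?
Separable

Writing the state as a|00⟩ + b|01⟩ + c|10⟩ + d|11⟩, it is a product state iff ad − bc = 0.
Here (a, b, c, d) = (0.2027, (-0.5816 - 0.3473i), -0.2027, (0.5816 + 0.3473i)): ad − bc = (0.2027)(0.5816 + 0.3473i) − (-0.5816 - 0.3473i)(-0.2027) = 0, so the state is separable.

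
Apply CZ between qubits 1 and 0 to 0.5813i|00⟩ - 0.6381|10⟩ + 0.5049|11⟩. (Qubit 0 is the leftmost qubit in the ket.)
0.5813i|00⟩ - 0.6381|10⟩ - 0.5049|11⟩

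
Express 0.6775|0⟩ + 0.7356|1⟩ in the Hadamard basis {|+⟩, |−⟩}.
0.9992|+⟩ - 0.04108|−⟩

With |ψ⟩ = α|0⟩ + β|1⟩, the Hadamard-basis coefficients are ⟨+|ψ⟩ = (α + β)/√2 and ⟨−|ψ⟩ = (α − β)/√2.
Here α = 0.6775, β = 0.7356: (α + β)/√2 = 0.9992, (α − β)/√2 = -0.04108.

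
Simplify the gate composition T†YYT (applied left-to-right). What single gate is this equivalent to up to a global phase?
I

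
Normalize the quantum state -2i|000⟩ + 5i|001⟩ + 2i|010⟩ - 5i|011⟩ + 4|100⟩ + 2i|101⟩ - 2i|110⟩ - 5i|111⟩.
-0.1933i|000⟩ + 0.4834i|001⟩ + 0.1933i|010⟩ - 0.4834i|011⟩ + 0.3867|100⟩ + 0.1933i|101⟩ - 0.1933i|110⟩ - 0.4834i|111⟩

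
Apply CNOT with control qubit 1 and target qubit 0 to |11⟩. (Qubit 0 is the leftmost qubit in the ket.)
|01⟩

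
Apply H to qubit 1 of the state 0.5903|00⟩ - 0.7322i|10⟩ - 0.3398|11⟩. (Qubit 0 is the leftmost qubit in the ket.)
0.4174|00⟩ + 0.4174|01⟩ + (-0.2403 - 0.5177i)|10⟩ + (0.2403 - 0.5177i)|11⟩

H on qubit 1 mixes each pair of kets that differ only in qubit 1: amplitudes (a, b) of (|…0…⟩, |…1…⟩) become ((a + b)/√2, (a − b)/√2). Kets absent from the input have amplitude 0.
(|00⟩, |01⟩): (a, b) = (0.5903, 0) → (0.4174, 0.4174)
(|10⟩, |11⟩): (a, b) = (-0.7322i, -0.3398) → ((-0.2403 - 0.5177i), (0.2403 - 0.5177i))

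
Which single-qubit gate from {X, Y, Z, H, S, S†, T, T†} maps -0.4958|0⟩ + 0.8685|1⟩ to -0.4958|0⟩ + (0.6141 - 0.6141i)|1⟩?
T†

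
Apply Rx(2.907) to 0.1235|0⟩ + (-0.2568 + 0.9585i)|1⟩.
(0.9664 + 0.255i)|0⟩ + (-0.03005 - 0.01048i)|1⟩

Rx(2.907) = [[cos(θ/2), −i·sin(θ/2)], [−i·sin(θ/2), cos(θ/2)]]; θ = 2.907, cos(θ/2) ≈ 0.117028, sin(θ/2) ≈ 0.993129.
With a = amp(|0⟩) = 0.1235 and b = amp(|1⟩) = (-0.2568 + 0.9585i):
new amp(|0⟩) = (0.117028)·a + (-0.993129i)·b = (0.9664 + 0.255i)
new amp(|1⟩) = (-0.993129i)·a + (0.117028)·b = (-0.03005 - 0.01048i)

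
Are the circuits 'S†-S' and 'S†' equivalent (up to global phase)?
No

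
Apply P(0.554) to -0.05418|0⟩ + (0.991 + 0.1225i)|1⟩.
-0.05418|0⟩ + (0.7783 + 0.6255i)|1⟩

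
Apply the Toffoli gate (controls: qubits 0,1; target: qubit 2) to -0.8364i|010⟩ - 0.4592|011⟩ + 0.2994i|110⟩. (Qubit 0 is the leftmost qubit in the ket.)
-0.8364i|010⟩ - 0.4592|011⟩ + 0.2994i|111⟩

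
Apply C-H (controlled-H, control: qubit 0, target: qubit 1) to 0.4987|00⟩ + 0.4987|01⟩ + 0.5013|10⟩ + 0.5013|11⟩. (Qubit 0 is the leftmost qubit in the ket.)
0.4987|00⟩ + 0.4987|01⟩ + 0.7089|10⟩

C-H leaves the control-|0⟩ kets |00⟩, |01⟩ unchanged and applies H to qubit 1 on the control-|1⟩ pair (|10⟩, |11⟩).
H = [[1/√2, 1/√2], [1/√2, -1/√2]].
With a = amp(|10⟩) = 0.5013 and b = amp(|11⟩) = 0.5013:
new amp(|10⟩) = (1/√2)·a + (1/√2)·b = 0.7089
new amp(|11⟩) = (1/√2)·a + (-1/√2)·b = 0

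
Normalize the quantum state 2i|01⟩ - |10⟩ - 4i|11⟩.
0.4364i|01⟩ - 0.2182|10⟩ - 0.8729i|11⟩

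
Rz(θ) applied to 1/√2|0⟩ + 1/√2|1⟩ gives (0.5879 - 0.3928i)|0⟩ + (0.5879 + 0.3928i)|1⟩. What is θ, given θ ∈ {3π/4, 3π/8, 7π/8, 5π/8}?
3π/8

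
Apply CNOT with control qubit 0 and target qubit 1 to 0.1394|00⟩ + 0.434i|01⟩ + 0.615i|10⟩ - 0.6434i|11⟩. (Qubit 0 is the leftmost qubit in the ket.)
0.1394|00⟩ + 0.434i|01⟩ - 0.6434i|10⟩ + 0.615i|11⟩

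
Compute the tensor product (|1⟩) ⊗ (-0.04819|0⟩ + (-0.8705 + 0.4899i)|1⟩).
-0.04819|10⟩ + (-0.8705 + 0.4899i)|11⟩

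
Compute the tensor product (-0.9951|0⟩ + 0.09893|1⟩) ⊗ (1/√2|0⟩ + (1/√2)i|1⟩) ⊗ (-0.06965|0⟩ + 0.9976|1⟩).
0.04901|000⟩ - 0.702|001⟩ + 0.04901i|010⟩ - 0.702i|011⟩ - 0.004872|100⟩ + 0.06979|101⟩ - 0.004872i|110⟩ + 0.06979i|111⟩

amp(|b₁b₂…⟩) = product of the factor amplitudes for bits b₁, b₂, …; only kets whose every factor amplitude is nonzero survive.
|000⟩: (-0.9951)(1/√2)(-0.06965) = 0.04901
|001⟩: (-0.9951)(1/√2)(0.9976) = -0.702
|010⟩: (-0.9951)((1/√2)i)(-0.06965) = 0.04901i
|011⟩: (-0.9951)((1/√2)i)(0.9976) = -0.702i
|100⟩: (0.09893)(1/√2)(-0.06965) = -0.004872
|101⟩: (0.09893)(1/√2)(0.9976) = 0.06979
|110⟩: (0.09893)((1/√2)i)(-0.06965) = -0.004872i
|111⟩: (0.09893)((1/√2)i)(0.9976) = 0.06979i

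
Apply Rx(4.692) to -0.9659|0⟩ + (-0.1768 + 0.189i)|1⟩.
(0.811 + 0.1263i)|0⟩ + (0.1237 + 0.5576i)|1⟩

Rx(4.692) = [[cos(θ/2), −i·sin(θ/2)], [−i·sin(θ/2), cos(θ/2)]]; θ = 4.692, cos(θ/2) ≈ -0.699862, sin(θ/2) ≈ 0.714279.
With a = amp(|0⟩) = -0.9659 and b = amp(|1⟩) = (-0.1768 + 0.189i):
new amp(|0⟩) = (-0.699862)·a + (-0.714279i)·b = (0.811 + 0.1263i)
new amp(|1⟩) = (-0.714279i)·a + (-0.699862)·b = (0.1237 + 0.5576i)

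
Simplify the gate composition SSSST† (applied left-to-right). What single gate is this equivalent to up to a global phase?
T†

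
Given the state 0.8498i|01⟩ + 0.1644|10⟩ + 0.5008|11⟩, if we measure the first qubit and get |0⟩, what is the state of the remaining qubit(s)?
i|1⟩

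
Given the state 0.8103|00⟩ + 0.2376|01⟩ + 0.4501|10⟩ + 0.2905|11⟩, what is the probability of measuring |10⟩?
0.2026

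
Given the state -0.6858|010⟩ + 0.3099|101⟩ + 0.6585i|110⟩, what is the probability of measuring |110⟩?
0.4336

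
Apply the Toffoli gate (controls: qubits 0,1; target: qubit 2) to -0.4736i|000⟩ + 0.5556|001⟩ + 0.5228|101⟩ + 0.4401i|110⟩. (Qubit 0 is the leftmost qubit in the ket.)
-0.4736i|000⟩ + 0.5556|001⟩ + 0.5228|101⟩ + 0.4401i|111⟩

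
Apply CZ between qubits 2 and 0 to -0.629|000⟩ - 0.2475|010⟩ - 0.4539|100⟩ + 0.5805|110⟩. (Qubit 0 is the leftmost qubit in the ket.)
-0.629|000⟩ - 0.2475|010⟩ - 0.4539|100⟩ + 0.5805|110⟩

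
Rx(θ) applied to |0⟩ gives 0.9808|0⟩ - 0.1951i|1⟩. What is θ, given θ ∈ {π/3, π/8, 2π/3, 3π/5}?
π/8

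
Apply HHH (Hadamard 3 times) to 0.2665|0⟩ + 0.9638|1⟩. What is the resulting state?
0.87|0⟩ - 0.4931|1⟩

H² = I, so H^3 = H: a single Hadamard. With (a, b) = (0.2665, 0.9638), H gives ((a + b)/√2, (a − b)/√2) = (0.87, -0.4931).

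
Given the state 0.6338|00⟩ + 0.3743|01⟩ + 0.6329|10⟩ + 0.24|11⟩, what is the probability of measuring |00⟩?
0.4017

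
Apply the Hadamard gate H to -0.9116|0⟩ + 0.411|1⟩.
-0.354|0⟩ - 0.9352|1⟩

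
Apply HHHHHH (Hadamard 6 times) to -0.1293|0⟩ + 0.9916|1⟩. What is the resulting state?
-0.1293|0⟩ + 0.9916|1⟩

H² = I, so an even number of Hadamards cancels: H^6 = I and the state is unchanged.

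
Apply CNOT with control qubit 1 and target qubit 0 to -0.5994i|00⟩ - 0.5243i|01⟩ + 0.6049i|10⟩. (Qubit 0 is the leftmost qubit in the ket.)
-0.5994i|00⟩ + 0.6049i|10⟩ - 0.5243i|11⟩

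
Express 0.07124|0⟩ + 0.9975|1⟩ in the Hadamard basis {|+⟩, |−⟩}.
0.7557|+⟩ - 0.655|−⟩

With |ψ⟩ = α|0⟩ + β|1⟩, the Hadamard-basis coefficients are ⟨+|ψ⟩ = (α + β)/√2 and ⟨−|ψ⟩ = (α − β)/√2.
Here α = 0.07124, β = 0.9975: (α + β)/√2 = 0.7557, (α − β)/√2 = -0.655.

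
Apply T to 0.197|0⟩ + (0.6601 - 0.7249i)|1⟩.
0.197|0⟩ + (0.9793 - 0.04582i)|1⟩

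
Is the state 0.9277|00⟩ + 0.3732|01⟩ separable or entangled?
Separable

Writing the state as a|00⟩ + b|01⟩ + c|10⟩ + d|11⟩, it is a product state iff ad − bc = 0.
Here (a, b, c, d) = (0.9277, 0.3732, 0, 0): ad − bc = (0.9277)(0) − (0.3732)(0) = 0, so the state is separable.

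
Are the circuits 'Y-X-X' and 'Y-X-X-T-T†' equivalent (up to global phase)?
Yes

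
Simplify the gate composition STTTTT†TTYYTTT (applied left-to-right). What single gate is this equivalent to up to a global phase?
S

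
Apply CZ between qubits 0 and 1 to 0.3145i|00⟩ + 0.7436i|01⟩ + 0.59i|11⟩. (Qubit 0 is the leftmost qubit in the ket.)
0.3145i|00⟩ + 0.7436i|01⟩ - 0.59i|11⟩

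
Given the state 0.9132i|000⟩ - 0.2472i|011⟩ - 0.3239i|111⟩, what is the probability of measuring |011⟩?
0.06111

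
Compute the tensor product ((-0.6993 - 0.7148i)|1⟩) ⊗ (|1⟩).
(-0.6993 - 0.7148i)|11⟩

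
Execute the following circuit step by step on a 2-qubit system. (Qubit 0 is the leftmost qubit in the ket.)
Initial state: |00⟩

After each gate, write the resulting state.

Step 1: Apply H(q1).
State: 1/√2|00⟩ + 1/√2|01⟩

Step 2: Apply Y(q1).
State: -(1/√2)i|00⟩ + (1/√2)i|01⟩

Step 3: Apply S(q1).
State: -(1/√2)i|00⟩ - 1/√2|01⟩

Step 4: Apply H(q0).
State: -(1/2)i|00⟩ - 1/2|01⟩ - (1/2)i|10⟩ - 1/2|11⟩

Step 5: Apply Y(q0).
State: -1/2|00⟩ + (1/2)i|01⟩ + 1/2|10⟩ - (1/2)i|11⟩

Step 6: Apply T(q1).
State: -1/2|00⟩ + (-1/√8 + (1/√8)i)|01⟩ + 1/2|10⟩ + (1/√8 - (1/√8)i)|11⟩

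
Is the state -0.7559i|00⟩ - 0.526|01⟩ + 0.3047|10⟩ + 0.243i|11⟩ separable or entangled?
Entangled

Writing the state as a|00⟩ + b|01⟩ + c|10⟩ + d|11⟩, it is a product state iff ad − bc = 0.
Here (a, b, c, d) = (-0.7559i, -0.526, 0.3047, 0.243i): ad − bc = (-0.7559i)(0.243i) − (-0.526)(0.3047) = 0.344 ≠ 0, so the state is entangled.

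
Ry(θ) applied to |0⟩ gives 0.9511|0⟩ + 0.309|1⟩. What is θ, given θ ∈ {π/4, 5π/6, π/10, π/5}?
π/5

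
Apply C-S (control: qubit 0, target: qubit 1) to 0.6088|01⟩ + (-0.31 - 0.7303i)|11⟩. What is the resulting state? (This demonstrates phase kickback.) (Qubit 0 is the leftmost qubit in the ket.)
0.6088|01⟩ + (0.7303 - 0.31i)|11⟩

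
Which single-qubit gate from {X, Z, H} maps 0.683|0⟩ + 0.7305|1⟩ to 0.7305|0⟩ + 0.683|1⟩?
X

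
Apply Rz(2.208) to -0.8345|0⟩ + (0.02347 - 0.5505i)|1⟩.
(-0.3755 + 0.7452i)|0⟩ + (0.5022 - 0.2268i)|1⟩

Rz(2.208) = [[e^(−iθ/2), 0], [0, e^(iθ/2)]] with e^(±iθ/2) = cos(θ/2) ± i·sin(θ/2); θ = 2.208, cos(θ/2) ≈ 0.450028, sin(θ/2) ≈ 0.893015.
With a = amp(|0⟩) = -0.8345 and b = amp(|1⟩) = (0.02347 - 0.5505i):
new amp(|0⟩) = (0.450028 - 0.893015i)·a = (-0.3755 + 0.7452i)
new amp(|1⟩) = (0.450028 + 0.893015i)·b = (0.5022 - 0.2268i)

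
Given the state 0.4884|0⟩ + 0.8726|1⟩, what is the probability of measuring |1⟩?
0.7614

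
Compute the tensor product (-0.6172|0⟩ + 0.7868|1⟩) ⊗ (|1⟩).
-0.6172|01⟩ + 0.7868|11⟩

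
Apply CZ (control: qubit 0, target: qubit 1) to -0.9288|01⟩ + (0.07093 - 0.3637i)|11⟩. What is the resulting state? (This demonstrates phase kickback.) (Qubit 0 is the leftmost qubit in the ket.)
-0.9288|01⟩ + (-0.07093 + 0.3637i)|11⟩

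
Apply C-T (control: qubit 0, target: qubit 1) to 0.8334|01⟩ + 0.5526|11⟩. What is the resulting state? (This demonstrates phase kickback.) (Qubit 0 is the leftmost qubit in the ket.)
0.8334|01⟩ + (0.3907 + 0.3907i)|11⟩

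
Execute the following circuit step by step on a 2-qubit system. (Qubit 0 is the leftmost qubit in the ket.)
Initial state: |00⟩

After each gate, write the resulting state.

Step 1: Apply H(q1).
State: 1/√2|00⟩ + 1/√2|01⟩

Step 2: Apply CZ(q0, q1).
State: 1/√2|00⟩ + 1/√2|01⟩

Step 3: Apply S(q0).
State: 1/√2|00⟩ + 1/√2|01⟩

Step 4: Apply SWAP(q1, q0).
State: 1/√2|00⟩ + 1/√2|10⟩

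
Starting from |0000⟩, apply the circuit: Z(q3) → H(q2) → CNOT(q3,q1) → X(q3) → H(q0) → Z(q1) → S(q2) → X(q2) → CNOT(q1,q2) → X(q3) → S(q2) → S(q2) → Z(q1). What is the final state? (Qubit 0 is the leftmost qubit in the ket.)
(1/2)i|0000⟩ - 1/2|0010⟩ + (1/2)i|1000⟩ - 1/2|1010⟩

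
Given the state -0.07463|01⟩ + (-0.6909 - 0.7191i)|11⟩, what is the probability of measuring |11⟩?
0.9944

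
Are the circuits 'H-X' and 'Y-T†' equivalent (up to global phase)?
No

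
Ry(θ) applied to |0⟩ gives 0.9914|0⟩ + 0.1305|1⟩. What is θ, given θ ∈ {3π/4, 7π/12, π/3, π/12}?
π/12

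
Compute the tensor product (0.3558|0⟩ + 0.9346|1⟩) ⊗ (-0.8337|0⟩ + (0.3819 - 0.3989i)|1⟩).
-0.2966|00⟩ + (0.1359 - 0.1419i)|01⟩ - 0.7792|10⟩ + (0.3569 - 0.3728i)|11⟩

amp(|b₁b₂…⟩) = product of the factor amplitudes for bits b₁, b₂, …; only kets whose every factor amplitude is nonzero survive.
|00⟩: (0.3558)(-0.8337) = -0.2966
|01⟩: (0.3558)(0.3819 - 0.3989i) = (0.1359 - 0.1419i)
|10⟩: (0.9346)(-0.8337) = -0.7792
|11⟩: (0.9346)(0.3819 - 0.3989i) = (0.3569 - 0.3728i)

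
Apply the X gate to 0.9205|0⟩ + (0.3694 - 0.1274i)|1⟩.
(0.3694 - 0.1274i)|0⟩ + 0.9205|1⟩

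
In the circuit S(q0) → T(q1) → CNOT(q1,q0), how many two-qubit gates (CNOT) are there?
1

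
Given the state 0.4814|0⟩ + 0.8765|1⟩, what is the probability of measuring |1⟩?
0.7683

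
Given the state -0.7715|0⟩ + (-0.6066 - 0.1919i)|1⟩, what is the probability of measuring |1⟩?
0.4048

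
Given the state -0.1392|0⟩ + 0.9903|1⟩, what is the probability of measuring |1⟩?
0.9807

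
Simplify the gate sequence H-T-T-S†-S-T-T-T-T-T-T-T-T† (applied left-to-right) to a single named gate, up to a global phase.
H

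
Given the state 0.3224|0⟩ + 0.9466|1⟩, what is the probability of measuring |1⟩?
0.8961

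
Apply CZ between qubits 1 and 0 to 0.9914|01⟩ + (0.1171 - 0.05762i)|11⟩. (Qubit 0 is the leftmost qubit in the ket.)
0.9914|01⟩ + (-0.1171 + 0.05762i)|11⟩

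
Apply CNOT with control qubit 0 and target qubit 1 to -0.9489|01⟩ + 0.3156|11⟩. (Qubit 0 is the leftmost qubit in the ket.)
-0.9489|01⟩ + 0.3156|10⟩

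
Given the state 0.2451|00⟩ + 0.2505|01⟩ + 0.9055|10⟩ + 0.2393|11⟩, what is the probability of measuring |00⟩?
0.06007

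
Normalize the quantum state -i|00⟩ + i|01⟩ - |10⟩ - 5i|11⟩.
-0.189i|00⟩ + 0.189i|01⟩ - 0.189|10⟩ - 0.9449i|11⟩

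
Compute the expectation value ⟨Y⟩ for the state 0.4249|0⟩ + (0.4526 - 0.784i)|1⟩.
-0.6662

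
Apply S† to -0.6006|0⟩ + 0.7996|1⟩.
-0.6006|0⟩ - 0.7996i|1⟩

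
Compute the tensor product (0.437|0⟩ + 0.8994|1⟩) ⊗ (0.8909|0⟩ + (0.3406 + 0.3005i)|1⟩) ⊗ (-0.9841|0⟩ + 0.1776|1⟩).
-0.3831|000⟩ + 0.06914|001⟩ + (-0.1465 - 0.1292i)|010⟩ + (0.02643 + 0.02332i)|011⟩ - 0.7885|100⟩ + 0.1423|101⟩ + (-0.3015 - 0.266i)|110⟩ + (0.05441 + 0.048i)|111⟩

amp(|b₁b₂…⟩) = product of the factor amplitudes for bits b₁, b₂, …; only kets whose every factor amplitude is nonzero survive.
|000⟩: (0.437)(0.8909)(-0.9841) = -0.3831
|001⟩: (0.437)(0.8909)(0.1776) = 0.06914
|010⟩: (0.437)(0.3406 + 0.3005i)(-0.9841) = (-0.1465 - 0.1292i)
|011⟩: (0.437)(0.3406 + 0.3005i)(0.1776) = (0.02643 + 0.02332i)
|100⟩: (0.8994)(0.8909)(-0.9841) = -0.7885
|101⟩: (0.8994)(0.8909)(0.1776) = 0.1423
|110⟩: (0.8994)(0.3406 + 0.3005i)(-0.9841) = (-0.3015 - 0.266i)
|111⟩: (0.8994)(0.3406 + 0.3005i)(0.1776) = (0.05441 + 0.048i)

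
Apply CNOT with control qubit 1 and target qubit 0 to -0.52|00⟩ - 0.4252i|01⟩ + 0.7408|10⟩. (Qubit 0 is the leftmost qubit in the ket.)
-0.52|00⟩ + 0.7408|10⟩ - 0.4252i|11⟩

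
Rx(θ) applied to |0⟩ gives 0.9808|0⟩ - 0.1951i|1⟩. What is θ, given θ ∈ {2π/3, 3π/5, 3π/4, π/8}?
π/8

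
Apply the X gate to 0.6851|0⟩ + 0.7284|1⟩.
0.7284|0⟩ + 0.6851|1⟩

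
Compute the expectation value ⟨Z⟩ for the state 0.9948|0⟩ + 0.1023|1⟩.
0.9792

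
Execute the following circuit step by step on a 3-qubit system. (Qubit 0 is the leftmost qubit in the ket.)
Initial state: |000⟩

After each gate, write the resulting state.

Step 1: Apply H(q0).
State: 1/√2|000⟩ + 1/√2|100⟩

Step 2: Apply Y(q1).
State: (1/√2)i|010⟩ + (1/√2)i|110⟩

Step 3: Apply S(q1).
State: -1/√2|010⟩ - 1/√2|110⟩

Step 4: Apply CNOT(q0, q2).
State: -1/√2|010⟩ - 1/√2|111⟩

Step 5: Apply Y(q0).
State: (1/√2)i|011⟩ - (1/√2)i|110⟩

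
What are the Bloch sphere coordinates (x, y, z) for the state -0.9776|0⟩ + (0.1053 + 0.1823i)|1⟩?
(-0.2059, -0.3564, 0.9114)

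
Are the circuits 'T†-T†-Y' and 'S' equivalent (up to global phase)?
No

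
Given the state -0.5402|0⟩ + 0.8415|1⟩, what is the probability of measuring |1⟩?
0.7081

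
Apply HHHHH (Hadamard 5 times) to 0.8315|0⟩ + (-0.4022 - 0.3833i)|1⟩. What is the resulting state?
(0.3036 - 0.271i)|0⟩ + (0.8724 + 0.271i)|1⟩

H² = I, so H^5 = H: a single Hadamard. With (a, b) = (0.8315, (-0.4022 - 0.3833i)), H gives ((a + b)/√2, (a − b)/√2) = ((0.3036 - 0.271i), (0.8724 + 0.271i)).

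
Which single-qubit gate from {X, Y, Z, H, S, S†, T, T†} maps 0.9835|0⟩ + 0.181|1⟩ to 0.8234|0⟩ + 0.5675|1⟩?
H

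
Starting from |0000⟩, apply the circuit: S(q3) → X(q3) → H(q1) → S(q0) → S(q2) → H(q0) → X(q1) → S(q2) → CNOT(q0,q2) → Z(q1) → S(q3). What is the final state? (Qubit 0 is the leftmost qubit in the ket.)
(1/2)i|0001⟩ - (1/2)i|0101⟩ + (1/2)i|1011⟩ - (1/2)i|1111⟩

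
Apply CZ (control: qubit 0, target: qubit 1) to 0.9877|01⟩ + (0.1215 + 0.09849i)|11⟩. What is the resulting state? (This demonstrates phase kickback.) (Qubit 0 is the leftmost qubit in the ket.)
0.9877|01⟩ + (-0.1215 - 0.09849i)|11⟩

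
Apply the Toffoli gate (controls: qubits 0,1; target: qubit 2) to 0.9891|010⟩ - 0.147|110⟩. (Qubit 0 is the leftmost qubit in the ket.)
0.9891|010⟩ - 0.147|111⟩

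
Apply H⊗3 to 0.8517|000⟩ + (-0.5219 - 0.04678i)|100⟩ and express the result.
(0.1166 - 0.01654i)|000⟩ + (0.1166 - 0.01654i)|001⟩ + (0.1166 - 0.01654i)|010⟩ + (0.1166 - 0.01654i)|011⟩ + (0.4856 + 0.01654i)|100⟩ + (0.4856 + 0.01654i)|101⟩ + (0.4856 + 0.01654i)|110⟩ + (0.4856 + 0.01654i)|111⟩

H⊗3 gives amp(|y⟩) = (1/2√2) Σ_x (−1)^(x·y) amp(|x⟩), where x·y is the number of positions in which both x and y have a 1.
|000⟩: (0.8517 + (-0.5219 - 0.04678i))/(2√2) = (0.1166 - 0.01654i)
|001⟩: (0.8517 + (-0.5219 - 0.04678i))/(2√2) = (0.1166 - 0.01654i)
|010⟩: (0.8517 + (-0.5219 - 0.04678i))/(2√2) = (0.1166 - 0.01654i)
|011⟩: (0.8517 + (-0.5219 - 0.04678i))/(2√2) = (0.1166 - 0.01654i)
|100⟩: (0.8517 - (-0.5219 - 0.04678i))/(2√2) = (0.4856 + 0.01654i)
|101⟩: (0.8517 - (-0.5219 - 0.04678i))/(2√2) = (0.4856 + 0.01654i)
|110⟩: (0.8517 - (-0.5219 - 0.04678i))/(2√2) = (0.4856 + 0.01654i)
|111⟩: (0.8517 - (-0.5219 - 0.04678i))/(2√2) = (0.4856 + 0.01654i)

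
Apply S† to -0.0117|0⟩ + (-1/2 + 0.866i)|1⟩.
-0.0117|0⟩ + (0.866 + (1/2)i)|1⟩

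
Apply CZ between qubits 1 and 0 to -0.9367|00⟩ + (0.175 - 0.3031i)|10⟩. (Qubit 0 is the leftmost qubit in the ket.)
-0.9367|00⟩ + (0.175 - 0.3031i)|10⟩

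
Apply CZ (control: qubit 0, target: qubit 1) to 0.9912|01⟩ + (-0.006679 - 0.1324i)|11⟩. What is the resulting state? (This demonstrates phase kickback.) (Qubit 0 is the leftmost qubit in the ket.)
0.9912|01⟩ + (0.006679 + 0.1324i)|11⟩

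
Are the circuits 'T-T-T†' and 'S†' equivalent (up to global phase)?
No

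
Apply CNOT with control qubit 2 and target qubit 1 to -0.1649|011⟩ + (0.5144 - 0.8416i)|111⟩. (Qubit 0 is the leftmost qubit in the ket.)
-0.1649|001⟩ + (0.5144 - 0.8416i)|101⟩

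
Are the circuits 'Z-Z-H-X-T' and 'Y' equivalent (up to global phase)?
No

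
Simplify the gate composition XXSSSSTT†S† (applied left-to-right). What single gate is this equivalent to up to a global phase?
S†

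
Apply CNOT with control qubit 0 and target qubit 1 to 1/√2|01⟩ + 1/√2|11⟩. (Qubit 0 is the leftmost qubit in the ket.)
1/√2|01⟩ + 1/√2|10⟩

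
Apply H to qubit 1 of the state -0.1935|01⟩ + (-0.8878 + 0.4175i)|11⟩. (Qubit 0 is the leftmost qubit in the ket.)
-0.1368|00⟩ + 0.1368|01⟩ + (-0.6278 + 0.2952i)|10⟩ + (0.6278 - 0.2952i)|11⟩

H on qubit 1 mixes each pair of kets that differ only in qubit 1: amplitudes (a, b) of (|…0…⟩, |…1…⟩) become ((a + b)/√2, (a − b)/√2). Kets absent from the input have amplitude 0.
(|00⟩, |01⟩): (a, b) = (0, -0.1935) → (-0.1368, 0.1368)
(|10⟩, |11⟩): (a, b) = (0, (-0.8878 + 0.4175i)) → ((-0.6278 + 0.2952i), (0.6278 - 0.2952i))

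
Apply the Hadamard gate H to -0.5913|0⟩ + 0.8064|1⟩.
0.1521|0⟩ - 0.9883|1⟩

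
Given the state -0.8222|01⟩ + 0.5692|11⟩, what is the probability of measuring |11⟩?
0.324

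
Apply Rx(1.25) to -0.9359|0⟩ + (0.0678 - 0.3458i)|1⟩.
(-0.9613 - 0.03967i)|0⟩ + (0.05498 + 0.2672i)|1⟩

Rx(1.25) = [[cos(θ/2), −i·sin(θ/2)], [−i·sin(θ/2), cos(θ/2)]]; θ = 1.25, cos(θ/2) ≈ 0.810963, sin(θ/2) ≈ 0.585097.
With a = amp(|0⟩) = -0.9359 and b = amp(|1⟩) = (0.0678 - 0.3458i):
new amp(|0⟩) = (0.810963)·a + (-0.585097i)·b = (-0.9613 - 0.03967i)
new amp(|1⟩) = (-0.585097i)·a + (0.810963)·b = (0.05498 + 0.2672i)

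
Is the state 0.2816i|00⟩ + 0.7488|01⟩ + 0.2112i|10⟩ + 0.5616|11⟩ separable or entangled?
Separable

Writing the state as a|00⟩ + b|01⟩ + c|10⟩ + d|11⟩, it is a product state iff ad − bc = 0.
Here (a, b, c, d) = (0.2816i, 0.7488, 0.2112i, 0.5616): ad − bc = (0.2816i)(0.5616) − (0.7488)(0.2112i) = 0, so the state is separable.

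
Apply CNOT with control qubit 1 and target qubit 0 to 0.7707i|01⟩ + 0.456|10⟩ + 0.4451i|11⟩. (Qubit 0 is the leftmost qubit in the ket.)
0.4451i|01⟩ + 0.456|10⟩ + 0.7707i|11⟩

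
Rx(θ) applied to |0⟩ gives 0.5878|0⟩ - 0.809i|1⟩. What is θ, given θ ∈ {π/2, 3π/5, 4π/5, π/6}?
3π/5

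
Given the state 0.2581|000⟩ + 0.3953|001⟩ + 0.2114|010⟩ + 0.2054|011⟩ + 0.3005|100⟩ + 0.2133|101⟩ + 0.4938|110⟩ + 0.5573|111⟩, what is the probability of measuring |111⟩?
0.3106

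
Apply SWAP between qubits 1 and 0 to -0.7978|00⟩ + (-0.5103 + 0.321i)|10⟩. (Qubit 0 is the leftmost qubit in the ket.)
-0.7978|00⟩ + (-0.5103 + 0.321i)|01⟩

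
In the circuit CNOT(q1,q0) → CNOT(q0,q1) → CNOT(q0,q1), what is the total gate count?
3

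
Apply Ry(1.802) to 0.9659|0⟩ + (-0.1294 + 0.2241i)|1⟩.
(0.7011 - 0.1757i)|0⟩ + (0.6769 + 0.1391i)|1⟩

Ry(1.802) = [[cos(θ/2), −sin(θ/2)], [sin(θ/2), cos(θ/2)]]; θ = 1.802, cos(θ/2) ≈ 0.620826, sin(θ/2) ≈ 0.783948.
With a = amp(|0⟩) = 0.9659 and b = amp(|1⟩) = (-0.1294 + 0.2241i):
new amp(|0⟩) = (0.620826)·a + (-0.783948)·b = (0.7011 - 0.1757i)
new amp(|1⟩) = (0.783948)·a + (0.620826)·b = (0.6769 + 0.1391i)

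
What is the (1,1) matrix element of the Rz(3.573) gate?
(-0.214 + 0.9768i)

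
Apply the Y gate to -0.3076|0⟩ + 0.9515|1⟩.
-0.9515i|0⟩ - 0.3076i|1⟩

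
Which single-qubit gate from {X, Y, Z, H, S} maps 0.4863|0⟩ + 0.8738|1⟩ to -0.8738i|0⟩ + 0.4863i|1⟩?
Y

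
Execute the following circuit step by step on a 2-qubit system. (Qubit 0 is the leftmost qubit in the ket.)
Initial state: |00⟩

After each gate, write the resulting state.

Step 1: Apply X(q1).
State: |01⟩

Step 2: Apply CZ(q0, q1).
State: |01⟩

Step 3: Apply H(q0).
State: 1/√2|01⟩ + 1/√2|11⟩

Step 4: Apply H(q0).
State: |01⟩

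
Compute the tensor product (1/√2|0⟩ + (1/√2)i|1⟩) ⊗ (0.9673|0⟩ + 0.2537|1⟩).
0.684|00⟩ + 0.1794|01⟩ + 0.684i|10⟩ + 0.1794i|11⟩

amp(|b₁b₂…⟩) = product of the factor amplitudes for bits b₁, b₂, …; only kets whose every factor amplitude is nonzero survive.
|00⟩: (1/√2)(0.9673) = 0.684
|01⟩: (1/√2)(0.2537) = 0.1794
|10⟩: ((1/√2)i)(0.9673) = 0.684i
|11⟩: ((1/√2)i)(0.2537) = 0.1794i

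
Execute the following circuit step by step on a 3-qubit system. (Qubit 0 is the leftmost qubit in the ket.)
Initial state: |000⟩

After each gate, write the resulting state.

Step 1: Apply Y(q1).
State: i|010⟩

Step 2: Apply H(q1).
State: (1/√2)i|000⟩ - (1/√2)i|010⟩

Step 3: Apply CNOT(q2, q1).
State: (1/√2)i|000⟩ - (1/√2)i|010⟩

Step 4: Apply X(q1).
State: -(1/√2)i|000⟩ + (1/√2)i|010⟩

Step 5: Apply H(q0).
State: -(1/2)i|000⟩ + (1/2)i|010⟩ - (1/2)i|100⟩ + (1/2)i|110⟩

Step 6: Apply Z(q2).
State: -(1/2)i|000⟩ + (1/2)i|010⟩ - (1/2)i|100⟩ + (1/2)i|110⟩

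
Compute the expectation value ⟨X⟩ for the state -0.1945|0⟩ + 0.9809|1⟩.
-0.3816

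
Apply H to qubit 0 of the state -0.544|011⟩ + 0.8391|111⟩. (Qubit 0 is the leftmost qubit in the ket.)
0.2087|011⟩ - 0.978|111⟩

H on qubit 0 mixes each pair of kets that differ only in qubit 0: amplitudes (a, b) of (|…0…⟩, |…1…⟩) become ((a + b)/√2, (a − b)/√2). Kets absent from the input have amplitude 0.
(|011⟩, |111⟩): (a, b) = (-0.544, 0.8391) → (0.2087, -0.978)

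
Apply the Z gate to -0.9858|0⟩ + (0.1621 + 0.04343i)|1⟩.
-0.9858|0⟩ + (-0.1621 - 0.04343i)|1⟩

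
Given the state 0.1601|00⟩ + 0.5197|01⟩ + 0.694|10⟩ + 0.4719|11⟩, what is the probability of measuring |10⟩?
0.4816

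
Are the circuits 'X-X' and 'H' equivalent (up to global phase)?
No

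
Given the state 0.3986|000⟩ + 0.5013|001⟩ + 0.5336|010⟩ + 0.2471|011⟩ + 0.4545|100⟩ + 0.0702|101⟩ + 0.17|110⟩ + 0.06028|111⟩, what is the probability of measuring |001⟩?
0.2513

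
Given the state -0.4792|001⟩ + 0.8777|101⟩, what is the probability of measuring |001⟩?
0.2296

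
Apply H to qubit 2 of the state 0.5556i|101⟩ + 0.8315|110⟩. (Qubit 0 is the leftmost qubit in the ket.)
0.3929i|100⟩ - 0.3929i|101⟩ + 0.588|110⟩ + 0.588|111⟩

H on qubit 2 mixes each pair of kets that differ only in qubit 2: amplitudes (a, b) of (|…0…⟩, |…1…⟩) become ((a + b)/√2, (a − b)/√2). Kets absent from the input have amplitude 0.
(|100⟩, |101⟩): (a, b) = (0, 0.5556i) → (0.3929i, -0.3929i)
(|110⟩, |111⟩): (a, b) = (0.8315, 0) → (0.588, 0.588)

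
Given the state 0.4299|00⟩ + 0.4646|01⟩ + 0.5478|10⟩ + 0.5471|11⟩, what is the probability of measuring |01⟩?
0.2159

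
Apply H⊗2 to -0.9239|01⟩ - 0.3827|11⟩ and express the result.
-0.6533|00⟩ + 0.6533|01⟩ - 0.2706|10⟩ + 0.2706|11⟩

H⊗2 gives amp(|y⟩) = (1/2) Σ_x (−1)^(x·y) amp(|x⟩), where x·y is the number of positions in which both x and y have a 1.
|00⟩: (-0.9239 - 0.3827)/2 = -0.6533
|01⟩: (0.9239 + 0.3827)/2 = 0.6533
|10⟩: (-0.9239 + 0.3827)/2 = -0.2706
|11⟩: (0.9239 - 0.3827)/2 = 0.2706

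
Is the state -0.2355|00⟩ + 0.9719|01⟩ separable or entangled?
Separable

Writing the state as a|00⟩ + b|01⟩ + c|10⟩ + d|11⟩, it is a product state iff ad − bc = 0.
Here (a, b, c, d) = (-0.2355, 0.9719, 0, 0): ad − bc = (-0.2355)(0) − (0.9719)(0) = 0, so the state is separable.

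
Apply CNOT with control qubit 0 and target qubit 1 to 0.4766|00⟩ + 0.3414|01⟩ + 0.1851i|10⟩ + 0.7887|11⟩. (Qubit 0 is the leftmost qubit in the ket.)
0.4766|00⟩ + 0.3414|01⟩ + 0.7887|10⟩ + 0.1851i|11⟩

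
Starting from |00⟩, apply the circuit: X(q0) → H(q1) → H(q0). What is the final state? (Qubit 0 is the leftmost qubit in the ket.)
1/2|00⟩ + 1/2|01⟩ - 1/2|10⟩ - 1/2|11⟩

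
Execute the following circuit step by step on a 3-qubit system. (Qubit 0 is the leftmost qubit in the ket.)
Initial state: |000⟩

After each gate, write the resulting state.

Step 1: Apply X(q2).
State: |001⟩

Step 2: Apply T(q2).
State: (1/√2 + (1/√2)i)|001⟩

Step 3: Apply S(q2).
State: (-1/√2 + (1/√2)i)|001⟩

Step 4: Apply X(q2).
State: (-1/√2 + (1/√2)i)|000⟩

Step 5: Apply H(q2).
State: (-1/2 + (1/2)i)|000⟩ + (-1/2 + (1/2)i)|001⟩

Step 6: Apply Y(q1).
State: (-1/2 - (1/2)i)|010⟩ + (-1/2 - (1/2)i)|011⟩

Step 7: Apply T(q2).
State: (-1/2 - (1/2)i)|010⟩ - (1/√2)i|011⟩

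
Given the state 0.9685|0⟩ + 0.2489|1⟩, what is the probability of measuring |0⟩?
0.938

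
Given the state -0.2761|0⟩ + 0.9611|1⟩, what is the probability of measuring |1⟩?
0.9237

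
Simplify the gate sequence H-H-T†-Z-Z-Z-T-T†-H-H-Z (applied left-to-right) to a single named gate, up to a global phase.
T†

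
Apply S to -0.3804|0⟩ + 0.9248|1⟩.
-0.3804|0⟩ + 0.9248i|1⟩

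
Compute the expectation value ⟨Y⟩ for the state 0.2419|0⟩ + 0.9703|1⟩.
0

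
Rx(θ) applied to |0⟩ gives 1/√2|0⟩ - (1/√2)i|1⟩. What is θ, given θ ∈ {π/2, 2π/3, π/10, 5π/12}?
π/2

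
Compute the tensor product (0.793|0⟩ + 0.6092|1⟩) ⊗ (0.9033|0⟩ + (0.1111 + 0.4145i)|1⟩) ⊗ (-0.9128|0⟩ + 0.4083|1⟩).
-0.6539|000⟩ + 0.2925|001⟩ + (-0.08042 - 0.3i)|010⟩ + (0.03597 + 0.1342i)|011⟩ - 0.5023|100⟩ + 0.2247|101⟩ + (-0.06178 - 0.2305i)|110⟩ + (0.02763 + 0.1031i)|111⟩

amp(|b₁b₂…⟩) = product of the factor amplitudes for bits b₁, b₂, …; only kets whose every factor amplitude is nonzero survive.
|000⟩: (0.793)(0.9033)(-0.9128) = -0.6539
|001⟩: (0.793)(0.9033)(0.4083) = 0.2925
|010⟩: (0.793)(0.1111 + 0.4145i)(-0.9128) = (-0.08042 - 0.3i)
|011⟩: (0.793)(0.1111 + 0.4145i)(0.4083) = (0.03597 + 0.1342i)
|100⟩: (0.6092)(0.9033)(-0.9128) = -0.5023
|101⟩: (0.6092)(0.9033)(0.4083) = 0.2247
|110⟩: (0.6092)(0.1111 + 0.4145i)(-0.9128) = (-0.06178 - 0.2305i)
|111⟩: (0.6092)(0.1111 + 0.4145i)(0.4083) = (0.02763 + 0.1031i)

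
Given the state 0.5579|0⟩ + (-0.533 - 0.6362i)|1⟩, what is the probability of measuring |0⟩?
0.3113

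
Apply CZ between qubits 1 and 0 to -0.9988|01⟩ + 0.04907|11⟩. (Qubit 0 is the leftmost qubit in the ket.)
-0.9988|01⟩ - 0.04907|11⟩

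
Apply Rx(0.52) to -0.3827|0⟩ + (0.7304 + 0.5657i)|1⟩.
(-0.2244 - 0.1878i)|0⟩ + (0.7059 + 0.6451i)|1⟩

Rx(0.52) = [[cos(θ/2), −i·sin(θ/2)], [−i·sin(θ/2), cos(θ/2)]]; θ = 0.52, cos(θ/2) ≈ 0.96639, sin(θ/2) ≈ 0.257081.
With a = amp(|0⟩) = -0.3827 and b = amp(|1⟩) = (0.7304 + 0.5657i):
new amp(|0⟩) = (0.96639)·a + (-0.257081i)·b = (-0.2244 - 0.1878i)
new amp(|1⟩) = (-0.257081i)·a + (0.96639)·b = (0.7059 + 0.6451i)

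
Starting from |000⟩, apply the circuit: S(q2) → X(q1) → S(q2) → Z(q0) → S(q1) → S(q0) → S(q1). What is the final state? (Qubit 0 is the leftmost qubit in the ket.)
-|010⟩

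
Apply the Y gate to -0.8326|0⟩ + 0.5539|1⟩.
-0.5539i|0⟩ - 0.8326i|1⟩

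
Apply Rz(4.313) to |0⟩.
(-0.5528 - 0.8333i)|0⟩

Rz(4.313) = [[e^(−iθ/2), 0], [0, e^(iθ/2)]] with e^(±iθ/2) = cos(θ/2) ± i·sin(θ/2); θ = 4.313, cos(θ/2) ≈ -0.552786, sin(θ/2) ≈ 0.833323.
With a = amp(|0⟩) = 1 and b = amp(|1⟩) = 0:
new amp(|0⟩) = (-0.552786 - 0.833323i)·a = (-0.5528 - 0.8333i)
new amp(|1⟩) = (-0.552786 + 0.833323i)·b = 0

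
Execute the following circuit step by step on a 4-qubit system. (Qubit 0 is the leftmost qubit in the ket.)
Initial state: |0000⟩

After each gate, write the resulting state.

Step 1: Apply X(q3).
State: |0001⟩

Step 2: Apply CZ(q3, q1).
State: |0001⟩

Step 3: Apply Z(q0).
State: |0001⟩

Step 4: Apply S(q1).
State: |0001⟩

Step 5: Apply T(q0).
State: |0001⟩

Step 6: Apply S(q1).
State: |0001⟩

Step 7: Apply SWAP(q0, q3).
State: |1000⟩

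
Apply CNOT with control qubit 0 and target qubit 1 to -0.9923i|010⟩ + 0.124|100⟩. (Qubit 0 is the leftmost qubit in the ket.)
-0.9923i|010⟩ + 0.124|110⟩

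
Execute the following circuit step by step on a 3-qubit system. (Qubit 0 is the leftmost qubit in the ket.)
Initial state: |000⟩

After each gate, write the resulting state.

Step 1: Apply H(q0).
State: 1/√2|000⟩ + 1/√2|100⟩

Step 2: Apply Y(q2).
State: (1/√2)i|001⟩ + (1/√2)i|101⟩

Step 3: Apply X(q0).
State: (1/√2)i|001⟩ + (1/√2)i|101⟩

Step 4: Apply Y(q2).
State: 1/√2|000⟩ + 1/√2|100⟩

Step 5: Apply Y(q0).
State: -(1/√2)i|000⟩ + (1/√2)i|100⟩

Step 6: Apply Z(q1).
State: -(1/√2)i|000⟩ + (1/√2)i|100⟩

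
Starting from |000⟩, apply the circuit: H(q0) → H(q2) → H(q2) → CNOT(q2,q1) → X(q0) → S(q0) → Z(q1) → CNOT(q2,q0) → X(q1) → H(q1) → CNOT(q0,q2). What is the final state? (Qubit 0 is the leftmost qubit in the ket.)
1/2|000⟩ - 1/2|010⟩ + (1/2)i|101⟩ - (1/2)i|111⟩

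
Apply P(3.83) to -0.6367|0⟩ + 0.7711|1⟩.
-0.6367|0⟩ + (-0.5955 - 0.4899i)|1⟩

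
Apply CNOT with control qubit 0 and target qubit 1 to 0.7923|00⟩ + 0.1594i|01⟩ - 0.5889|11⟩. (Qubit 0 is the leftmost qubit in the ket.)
0.7923|00⟩ + 0.1594i|01⟩ - 0.5889|10⟩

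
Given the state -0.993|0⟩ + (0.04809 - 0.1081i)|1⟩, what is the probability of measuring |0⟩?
0.986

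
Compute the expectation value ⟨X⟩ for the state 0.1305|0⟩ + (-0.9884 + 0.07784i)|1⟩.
-0.258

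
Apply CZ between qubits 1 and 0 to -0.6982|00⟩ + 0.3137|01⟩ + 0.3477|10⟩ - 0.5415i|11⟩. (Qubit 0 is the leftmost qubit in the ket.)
-0.6982|00⟩ + 0.3137|01⟩ + 0.3477|10⟩ + 0.5415i|11⟩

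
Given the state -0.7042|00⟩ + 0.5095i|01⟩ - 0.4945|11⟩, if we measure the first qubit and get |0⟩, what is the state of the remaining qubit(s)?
-0.8102|0⟩ + 0.5862i|1⟩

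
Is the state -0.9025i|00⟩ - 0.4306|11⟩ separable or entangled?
Entangled

Writing the state as a|00⟩ + b|01⟩ + c|10⟩ + d|11⟩, it is a product state iff ad − bc = 0.
Here (a, b, c, d) = (-0.9025i, 0, 0, -0.4306): ad − bc = (-0.9025i)(-0.4306) − (0)(0) = 0.3886i ≠ 0, so the state is entangled.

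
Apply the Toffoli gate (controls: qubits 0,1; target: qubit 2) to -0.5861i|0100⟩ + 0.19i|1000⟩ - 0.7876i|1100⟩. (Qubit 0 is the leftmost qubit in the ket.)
-0.5861i|0100⟩ + 0.19i|1000⟩ - 0.7876i|1110⟩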